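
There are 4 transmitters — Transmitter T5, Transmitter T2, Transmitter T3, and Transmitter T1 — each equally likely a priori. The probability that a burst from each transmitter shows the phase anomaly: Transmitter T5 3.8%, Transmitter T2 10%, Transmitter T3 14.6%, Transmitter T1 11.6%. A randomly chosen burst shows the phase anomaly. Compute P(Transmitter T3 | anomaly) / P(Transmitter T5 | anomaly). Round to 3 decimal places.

3.842

With a uniform prior (1/4 each), posterior ∝ likelihood:
  Transmitter T5: 0.038
  Transmitter T2: 0.1
  Transmitter T3: 0.146
  Transmitter T1: 0.116
Normalizing constant = 0.4.
The ratio is 0.146 / 0.038 (the normalizer cancels) = 3.842.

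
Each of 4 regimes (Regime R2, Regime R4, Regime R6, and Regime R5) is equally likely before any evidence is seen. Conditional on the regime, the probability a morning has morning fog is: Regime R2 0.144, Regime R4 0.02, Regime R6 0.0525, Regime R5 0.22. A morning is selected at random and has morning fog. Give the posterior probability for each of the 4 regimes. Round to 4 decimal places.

Since the prior is uniform, the posterior is proportional to the likelihood:
  Regime R2: 0.144
  Regime R4: 0.02
  Regime R6: 0.0525
  Regime R5: 0.22
Normalizing constant = 0.4365.
P(Regime R2 | fog) = 0.144/0.4365 ≈ 0.3299
P(Regime R4 | fog) = 0.02/0.4365 ≈ 0.0458
P(Regime R6 | fog) = 0.0525/0.4365 ≈ 0.1203
P(Regime R5 | fog) = 0.22/0.4365 ≈ 0.5040
(Check: 0.3299+0.0458+0.1203+0.5040 = 1.0000.)

Regime R2 0.3299, Regime R4 0.0458, Regime R6 0.1203, Regime R5 0.5040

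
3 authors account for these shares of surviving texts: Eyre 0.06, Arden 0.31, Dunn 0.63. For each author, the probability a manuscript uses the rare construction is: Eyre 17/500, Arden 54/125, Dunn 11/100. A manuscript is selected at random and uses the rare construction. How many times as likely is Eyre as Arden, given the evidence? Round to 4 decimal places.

0.0152

Unnormalized posteriors (prior × likelihood):
  Eyre: 0.06 × 0.034 = 0.00204
  Arden: 0.31 × 0.432 = 0.13392
  Dunn: 0.63 × 0.11 = 0.0693
Sum = 0.20526.
The ratio is 0.00204 / 0.13392 (the normalizer cancels) = 0.0152.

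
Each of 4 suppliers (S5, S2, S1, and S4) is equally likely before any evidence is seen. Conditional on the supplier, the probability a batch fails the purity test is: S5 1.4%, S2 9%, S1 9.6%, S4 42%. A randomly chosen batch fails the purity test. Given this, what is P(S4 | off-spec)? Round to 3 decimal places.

0.677

With a uniform prior (1/4 each), posterior ∝ likelihood:
  S5: 0.014
  S2: 0.09
  S1: 0.096
  S4: 0.42
Normalizing constant = 0.62.
P(S4 | evidence) = 0.42 / 0.62 ≈ 0.677.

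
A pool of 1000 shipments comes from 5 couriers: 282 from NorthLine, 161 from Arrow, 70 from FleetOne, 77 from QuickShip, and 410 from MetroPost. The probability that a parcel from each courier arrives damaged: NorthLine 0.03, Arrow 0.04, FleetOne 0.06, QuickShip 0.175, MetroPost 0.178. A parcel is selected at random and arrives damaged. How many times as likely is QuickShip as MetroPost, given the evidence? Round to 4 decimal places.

By Bayes' rule, posterior ∝ prior × likelihood:
  NorthLine: 0.282 × 0.03 = 0.00846
  Arrow: 0.161 × 0.04 = 0.00644
  FleetOne: 0.07 × 0.06 = 0.0042
  QuickShip: 0.077 × 0.175 = 0.013475
  MetroPost: 0.41 × 0.178 = 0.07298
Normalizing constant = 0.105555.
The ratio is 0.013475 / 0.07298 (the normalizer cancels) = 0.1846.

0.1846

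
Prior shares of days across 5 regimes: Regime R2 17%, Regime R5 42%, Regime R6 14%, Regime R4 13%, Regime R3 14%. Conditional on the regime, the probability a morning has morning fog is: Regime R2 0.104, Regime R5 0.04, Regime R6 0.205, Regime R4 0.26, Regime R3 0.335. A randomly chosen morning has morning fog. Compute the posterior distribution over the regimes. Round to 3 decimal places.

Regime R2 0.123, Regime R5 0.117, Regime R6 0.199, Regime R4 0.235, Regime R3 0.326

Prior × likelihood for each hypothesis:
  Regime R2: 0.17 × 0.104 = 0.01768
  Regime R5: 0.42 × 0.04 = 0.0168
  Regime R6: 0.14 × 0.205 = 0.0287
  Regime R4: 0.13 × 0.26 = 0.0338
  Regime R3: 0.14 × 0.335 = 0.0469
Total = 0.14388.
P(Regime R2 | fog) = 0.01768/0.14388 ≈ 0.123
P(Regime R5 | fog) = 0.0168/0.14388 ≈ 0.117
P(Regime R6 | fog) = 0.0287/0.14388 ≈ 0.199
P(Regime R4 | fog) = 0.0338/0.14388 ≈ 0.235
P(Regime R3 | fog) = 0.0469/0.14388 ≈ 0.326
(Check: 0.123+0.117+0.199+0.235+0.326 = 1.000.)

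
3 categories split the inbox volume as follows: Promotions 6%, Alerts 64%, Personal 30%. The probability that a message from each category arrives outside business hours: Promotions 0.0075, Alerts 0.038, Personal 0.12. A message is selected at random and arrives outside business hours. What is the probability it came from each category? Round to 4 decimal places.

Promotions 0.0074, Alerts 0.4002, Personal 0.5924

By Bayes' rule, posterior ∝ prior × likelihood:
  Promotions: 0.06 × 0.0075 = 0.00045
  Alerts: 0.64 × 0.038 = 0.02432
  Personal: 0.3 × 0.12 = 0.036
Normalizing constant = 0.06077.
P(Promotions | off-hours) = 0.00045/0.06077 ≈ 0.0074
P(Alerts | off-hours) = 0.02432/0.06077 ≈ 0.4002
P(Personal | off-hours) = 0.036/0.06077 ≈ 0.5924
(Check: 0.0074+0.4002+0.5924 = 1.0000.)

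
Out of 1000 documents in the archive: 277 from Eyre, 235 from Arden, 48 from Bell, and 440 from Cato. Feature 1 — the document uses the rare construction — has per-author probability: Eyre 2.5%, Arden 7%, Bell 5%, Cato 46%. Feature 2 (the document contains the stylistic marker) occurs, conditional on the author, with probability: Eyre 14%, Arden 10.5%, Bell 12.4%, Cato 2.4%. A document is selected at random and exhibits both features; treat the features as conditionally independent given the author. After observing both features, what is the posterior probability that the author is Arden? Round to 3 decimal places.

0.220

Prior × likelihood for each hypothesis:
  Eyre: 0.277 × 0.025 × 0.14 = 0.0009695
  Arden: 0.235 × 0.07 × 0.105 = 0.00172725
  Bell: 0.048 × 0.05 × 0.124 = 0.0002976
  Cato: 0.44 × 0.46 × 0.024 = 0.0048576
Total = 0.00785195.
P(Arden | evidence) = 0.00172725 / 0.00785195 ≈ 0.220.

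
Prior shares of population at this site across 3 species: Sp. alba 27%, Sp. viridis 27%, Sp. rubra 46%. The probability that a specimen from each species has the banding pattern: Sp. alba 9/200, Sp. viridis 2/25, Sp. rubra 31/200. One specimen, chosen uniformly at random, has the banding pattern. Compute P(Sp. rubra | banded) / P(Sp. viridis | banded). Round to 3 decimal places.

3.301

Compute prior × likelihood for every hypothesis:
  Sp. alba: 0.27 × 0.045 = 0.01215
  Sp. viridis: 0.27 × 0.08 = 0.0216
  Sp. rubra: 0.46 × 0.155 = 0.0713
Sum = 0.10505.
The ratio is 0.0713 / 0.0216 (the normalizer cancels) = 3.301.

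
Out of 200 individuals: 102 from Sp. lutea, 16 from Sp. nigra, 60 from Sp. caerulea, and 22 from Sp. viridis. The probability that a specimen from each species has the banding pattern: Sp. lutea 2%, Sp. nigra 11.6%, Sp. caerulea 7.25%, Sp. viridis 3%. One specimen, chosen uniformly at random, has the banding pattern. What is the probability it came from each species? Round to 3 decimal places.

Unnormalized posteriors (prior × likelihood):
  Sp. lutea: 0.51 × 0.02 = 0.0102
  Sp. nigra: 0.08 × 0.116 = 0.00928
  Sp. caerulea: 0.3 × 0.0725 = 0.02175
  Sp. viridis: 0.11 × 0.03 = 0.0033
Normalizing constant = 0.04453.
P(Sp. lutea | banded) = 0.0102/0.04453 ≈ 0.229
P(Sp. nigra | banded) = 0.00928/0.04453 ≈ 0.208
P(Sp. caerulea | banded) = 0.02175/0.04453 ≈ 0.488
P(Sp. viridis | banded) = 0.0033/0.04453 ≈ 0.074
(Check: 0.229+0.208+0.488+0.074 = 0.999.)

Sp. lutea 0.229, Sp. nigra 0.208, Sp. caerulea 0.488, Sp. viridis 0.074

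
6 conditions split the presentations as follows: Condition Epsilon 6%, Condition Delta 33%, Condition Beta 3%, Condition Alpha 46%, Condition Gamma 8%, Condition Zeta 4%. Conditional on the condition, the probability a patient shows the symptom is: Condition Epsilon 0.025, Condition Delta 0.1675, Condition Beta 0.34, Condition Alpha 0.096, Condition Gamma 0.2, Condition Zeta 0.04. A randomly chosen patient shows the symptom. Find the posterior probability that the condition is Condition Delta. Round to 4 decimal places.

By Bayes' rule, posterior ∝ prior × likelihood:
  Condition Epsilon: 0.06 × 0.025 = 0.0015
  Condition Delta: 0.33 × 0.1675 = 0.055275
  Condition Beta: 0.03 × 0.34 = 0.0102
  Condition Alpha: 0.46 × 0.096 = 0.04416
  Condition Gamma: 0.08 × 0.2 = 0.016
  Condition Zeta: 0.04 × 0.04 = 0.0016
Total = 0.128735.
P(Condition Delta | evidence) = 0.055275 / 0.128735 ≈ 0.4294.

0.4294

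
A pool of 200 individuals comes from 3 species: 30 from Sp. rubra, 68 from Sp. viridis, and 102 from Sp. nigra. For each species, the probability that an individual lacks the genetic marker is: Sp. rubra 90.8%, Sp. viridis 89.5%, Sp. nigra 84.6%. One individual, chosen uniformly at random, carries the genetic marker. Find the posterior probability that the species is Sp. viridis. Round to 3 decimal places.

Taking complements, P(marker | each) = Sp. rubra 0.092, Sp. viridis 0.105, Sp. nigra 0.154.
Compute prior × likelihood for every hypothesis:
  Sp. rubra: 0.15 × 0.092 = 0.0138
  Sp. viridis: 0.34 × 0.105 = 0.0357
  Sp. nigra: 0.51 × 0.154 = 0.07854
Sum = 0.12804.
P(Sp. viridis | evidence) = 0.0357 / 0.12804 ≈ 0.279.

0.279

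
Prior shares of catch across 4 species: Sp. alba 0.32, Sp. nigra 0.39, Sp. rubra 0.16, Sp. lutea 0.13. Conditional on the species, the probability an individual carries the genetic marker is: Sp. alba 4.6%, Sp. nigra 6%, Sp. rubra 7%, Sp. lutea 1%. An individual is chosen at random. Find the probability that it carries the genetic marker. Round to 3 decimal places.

Prior × likelihood for each hypothesis:
  Sp. alba: 0.32 × 0.046 = 0.01472
  Sp. nigra: 0.39 × 0.06 = 0.0234
  Sp. rubra: 0.16 × 0.07 = 0.0112
  Sp. lutea: 0.13 × 0.01 = 0.0013
P(marker) = 0.01472 + 0.0234 + 0.0112 + 0.0013 = 0.05062 → 0.051.

0.051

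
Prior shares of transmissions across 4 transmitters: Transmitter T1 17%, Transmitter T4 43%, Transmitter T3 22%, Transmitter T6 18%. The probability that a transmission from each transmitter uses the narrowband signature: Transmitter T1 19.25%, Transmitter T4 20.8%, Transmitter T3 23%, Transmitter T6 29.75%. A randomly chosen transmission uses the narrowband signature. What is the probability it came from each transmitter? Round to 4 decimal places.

Transmitter T1 0.1446, Transmitter T4 0.3952, Transmitter T3 0.2236, Transmitter T6 0.2366

Prior × likelihood for each hypothesis:
  Transmitter T1: 0.17 × 0.1925 = 0.032725
  Transmitter T4: 0.43 × 0.208 = 0.08944
  Transmitter T3: 0.22 × 0.23 = 0.0506
  Transmitter T6: 0.18 × 0.2975 = 0.05355
Total = 0.226315.
P(Transmitter T1 | narrowband) = 0.032725/0.226315 ≈ 0.1446
P(Transmitter T4 | narrowband) = 0.08944/0.226315 ≈ 0.3952
P(Transmitter T3 | narrowband) = 0.0506/0.226315 ≈ 0.2236
P(Transmitter T6 | narrowband) = 0.05355/0.226315 ≈ 0.2366
(Check: 0.1446+0.3952+0.2236+0.2366 = 1.0000.)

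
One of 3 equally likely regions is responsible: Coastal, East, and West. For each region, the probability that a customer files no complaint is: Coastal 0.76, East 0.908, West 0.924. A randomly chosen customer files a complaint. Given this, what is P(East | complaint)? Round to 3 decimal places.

0.225

Taking complements, P(complaint | each) = Coastal 0.24, East 0.092, West 0.076.
Since the prior is uniform, the posterior is proportional to the likelihood:
  Coastal: 0.24
  East: 0.092
  West: 0.076
Total = 0.408.
P(East | evidence) = 0.092 / 0.408 ≈ 0.225.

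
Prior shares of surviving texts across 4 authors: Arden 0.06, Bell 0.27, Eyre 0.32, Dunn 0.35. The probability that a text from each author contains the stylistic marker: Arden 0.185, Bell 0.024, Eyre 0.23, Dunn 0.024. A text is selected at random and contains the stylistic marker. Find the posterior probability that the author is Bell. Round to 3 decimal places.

0.065

Compute prior × likelihood for every hypothesis:
  Arden: 0.06 × 0.185 = 0.0111
  Bell: 0.27 × 0.024 = 0.00648
  Eyre: 0.32 × 0.23 = 0.0736
  Dunn: 0.35 × 0.024 = 0.0084
Total = 0.09958.
P(Bell | evidence) = 0.00648 / 0.09958 ≈ 0.065.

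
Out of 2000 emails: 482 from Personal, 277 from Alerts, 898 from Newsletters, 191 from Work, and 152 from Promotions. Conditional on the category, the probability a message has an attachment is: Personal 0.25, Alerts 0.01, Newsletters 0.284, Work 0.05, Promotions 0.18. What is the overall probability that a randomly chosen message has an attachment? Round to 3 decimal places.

Compute prior × likelihood for every hypothesis:
  Personal: 0.241 × 0.25 = 0.06025
  Alerts: 0.1385 × 0.01 = 0.001385
  Newsletters: 0.449 × 0.284 = 0.127516
  Work: 0.0955 × 0.05 = 0.004775
  Promotions: 0.076 × 0.18 = 0.01368
P(attachment) = 0.06025 + 0.001385 + 0.127516 + 0.004775 + 0.01368 = 0.207606 → 0.208.

0.208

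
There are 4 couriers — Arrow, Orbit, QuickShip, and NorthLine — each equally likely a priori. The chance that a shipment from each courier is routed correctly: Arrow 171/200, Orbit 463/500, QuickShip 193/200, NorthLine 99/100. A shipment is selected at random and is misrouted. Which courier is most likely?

Taking complements, P(misrouted | each) = Arrow 0.145, Orbit 0.074, QuickShip 0.035, NorthLine 0.01.
Since the prior is uniform, the posterior is proportional to the likelihood:
  Arrow: 0.145
  Orbit: 0.074
  QuickShip: 0.035
  NorthLine: 0.01
Total = 0.264.
Largest term belongs to Arrow, so Arrow is most probable.

Arrow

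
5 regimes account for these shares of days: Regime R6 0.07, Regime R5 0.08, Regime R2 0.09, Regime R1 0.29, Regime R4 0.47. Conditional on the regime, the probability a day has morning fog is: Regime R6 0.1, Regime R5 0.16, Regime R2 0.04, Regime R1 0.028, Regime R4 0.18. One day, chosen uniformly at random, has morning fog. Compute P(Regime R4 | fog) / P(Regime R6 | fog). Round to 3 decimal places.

12.086

Compute prior × likelihood for every hypothesis:
  Regime R6: 0.07 × 0.1 = 0.007
  Regime R5: 0.08 × 0.16 = 0.0128
  Regime R2: 0.09 × 0.04 = 0.0036
  Regime R1: 0.29 × 0.028 = 0.00812
  Regime R4: 0.47 × 0.18 = 0.0846
Total = 0.11612.
The ratio is 0.0846 / 0.007 (the normalizer cancels) = 12.086.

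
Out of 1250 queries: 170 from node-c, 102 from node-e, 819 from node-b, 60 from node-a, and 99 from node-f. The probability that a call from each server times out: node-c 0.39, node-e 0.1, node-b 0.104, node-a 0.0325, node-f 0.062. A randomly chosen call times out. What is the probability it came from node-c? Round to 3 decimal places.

Prior × likelihood for each hypothesis:
  node-c: 0.136 × 0.39 = 0.05304
  node-e: 0.0816 × 0.1 = 0.00816
  node-b: 0.6552 × 0.104 = 0.0681408
  node-a: 0.048 × 0.0325 = 0.00156
  node-f: 0.0792 × 0.062 = 0.0049104
Normalizing constant = 0.1358112.
P(node-c | evidence) = 0.05304 / 0.1358112 ≈ 0.391.

0.391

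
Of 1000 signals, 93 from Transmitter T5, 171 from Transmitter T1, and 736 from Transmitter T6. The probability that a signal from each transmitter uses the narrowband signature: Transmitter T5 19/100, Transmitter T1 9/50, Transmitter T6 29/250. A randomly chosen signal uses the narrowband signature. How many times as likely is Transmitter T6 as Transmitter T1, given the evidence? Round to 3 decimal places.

By Bayes' rule, posterior ∝ prior × likelihood:
  Transmitter T5: 0.093 × 0.19 = 0.01767
  Transmitter T1: 0.171 × 0.18 = 0.03078
  Transmitter T6: 0.736 × 0.116 = 0.085376
Normalizing constant = 0.133826.
The ratio is 0.085376 / 0.03078 (the normalizer cancels) = 2.774.

2.774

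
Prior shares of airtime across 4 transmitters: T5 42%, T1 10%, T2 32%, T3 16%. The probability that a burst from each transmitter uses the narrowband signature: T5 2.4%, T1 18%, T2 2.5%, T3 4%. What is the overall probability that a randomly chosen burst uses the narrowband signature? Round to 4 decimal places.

0.0425

Compute prior × likelihood for every hypothesis:
  T5: 0.42 × 0.024 = 0.01008
  T1: 0.1 × 0.18 = 0.018
  T2: 0.32 × 0.025 = 0.008
  T3: 0.16 × 0.04 = 0.0064
P(narrowband) = 0.01008 + 0.018 + 0.008 + 0.0064 = 0.04248 → 0.0425.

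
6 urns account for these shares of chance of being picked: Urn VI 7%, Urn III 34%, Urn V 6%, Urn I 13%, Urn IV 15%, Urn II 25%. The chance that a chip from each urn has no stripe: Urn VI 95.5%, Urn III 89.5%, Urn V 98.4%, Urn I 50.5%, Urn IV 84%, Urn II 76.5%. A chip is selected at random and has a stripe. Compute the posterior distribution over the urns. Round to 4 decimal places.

Urn VI 0.0169, Urn III 0.1910, Urn V 0.0051, Urn I 0.3443, Urn IV 0.1284, Urn II 0.3143

Taking complements, P(striped | each) = Urn VI 0.045, Urn III 0.105, Urn V 0.016, Urn I 0.495, Urn IV 0.16, Urn II 0.235.
Prior × likelihood for each hypothesis:
  Urn VI: 0.07 × 0.045 = 0.00315
  Urn III: 0.34 × 0.105 = 0.0357
  Urn V: 0.06 × 0.016 = 0.00096
  Urn I: 0.13 × 0.495 = 0.06435
  Urn IV: 0.15 × 0.16 = 0.024
  Urn II: 0.25 × 0.235 = 0.05875
Normalizing constant = 0.18691.
P(Urn VI | striped) = 0.00315/0.18691 ≈ 0.0169
P(Urn III | striped) = 0.0357/0.18691 ≈ 0.1910
P(Urn V | striped) = 0.00096/0.18691 ≈ 0.0051
P(Urn I | striped) = 0.06435/0.18691 ≈ 0.3443
P(Urn IV | striped) = 0.024/0.18691 ≈ 0.1284
P(Urn II | striped) = 0.05875/0.18691 ≈ 0.3143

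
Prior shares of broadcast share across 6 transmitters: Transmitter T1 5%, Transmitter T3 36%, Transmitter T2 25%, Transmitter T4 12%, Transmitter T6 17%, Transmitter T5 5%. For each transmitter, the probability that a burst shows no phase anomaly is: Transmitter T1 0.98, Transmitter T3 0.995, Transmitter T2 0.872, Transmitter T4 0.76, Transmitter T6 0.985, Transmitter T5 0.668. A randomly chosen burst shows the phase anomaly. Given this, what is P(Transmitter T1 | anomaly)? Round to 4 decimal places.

Taking complements, P(anomaly | each) = Transmitter T1 0.02, Transmitter T3 0.005, Transmitter T2 0.128, Transmitter T4 0.24, Transmitter T6 0.015, Transmitter T5 0.332.
Prior × likelihood for each hypothesis:
  Transmitter T1: 0.05 × 0.02 = 0.001
  Transmitter T3: 0.36 × 0.005 = 0.0018
  Transmitter T2: 0.25 × 0.128 = 0.032
  Transmitter T4: 0.12 × 0.24 = 0.0288
  Transmitter T6: 0.17 × 0.015 = 0.00255
  Transmitter T5: 0.05 × 0.332 = 0.0166
Total = 0.08275.
P(Transmitter T1 | evidence) = 0.001 / 0.08275 ≈ 0.0121.

0.0121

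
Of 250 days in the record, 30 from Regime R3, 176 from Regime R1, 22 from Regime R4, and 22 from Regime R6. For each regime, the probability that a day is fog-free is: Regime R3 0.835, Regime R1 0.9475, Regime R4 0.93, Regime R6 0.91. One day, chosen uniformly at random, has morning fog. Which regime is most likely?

Regime R1

Taking complements, P(fog | each) = Regime R3 0.165, Regime R1 0.0525, Regime R4 0.07, Regime R6 0.09.
By Bayes' rule, posterior ∝ prior × likelihood:
  Regime R3: 0.12 × 0.165 = 0.0198
  Regime R1: 0.704 × 0.0525 = 0.03696
  Regime R4: 0.088 × 0.07 = 0.00616
  Regime R6: 0.088 × 0.09 = 0.00792
Sum = 0.07084.
Largest term belongs to Regime R1, so Regime R1 is most probable.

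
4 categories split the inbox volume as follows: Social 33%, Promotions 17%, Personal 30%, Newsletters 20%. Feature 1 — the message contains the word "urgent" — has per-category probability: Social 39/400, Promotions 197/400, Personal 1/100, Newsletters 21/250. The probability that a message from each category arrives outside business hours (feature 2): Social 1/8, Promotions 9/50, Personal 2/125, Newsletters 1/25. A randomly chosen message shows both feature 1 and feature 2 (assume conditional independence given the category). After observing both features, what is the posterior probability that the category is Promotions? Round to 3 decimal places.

0.761

Compute prior × likelihood for every hypothesis:
  Social: 0.33 × 0.0975 × 0.125 = 0.004021875
  Promotions: 0.17 × 0.4925 × 0.18 = 0.0150705
  Personal: 0.3 × 0.01 × 0.016 = 0.000048
  Newsletters: 0.2 × 0.084 × 0.04 = 0.000672
Normalizing constant = 0.019812375.
P(Promotions | evidence) = 0.0150705 / 0.019812375 ≈ 0.761.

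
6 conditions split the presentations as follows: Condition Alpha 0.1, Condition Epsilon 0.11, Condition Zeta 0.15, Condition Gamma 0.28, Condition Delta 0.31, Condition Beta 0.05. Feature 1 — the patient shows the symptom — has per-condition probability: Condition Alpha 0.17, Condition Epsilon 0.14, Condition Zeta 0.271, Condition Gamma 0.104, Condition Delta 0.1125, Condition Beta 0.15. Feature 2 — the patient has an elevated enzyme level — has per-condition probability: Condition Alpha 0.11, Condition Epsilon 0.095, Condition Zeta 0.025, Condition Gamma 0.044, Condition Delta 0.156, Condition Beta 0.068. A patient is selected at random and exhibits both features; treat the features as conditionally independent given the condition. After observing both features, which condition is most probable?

By Bayes' rule, posterior ∝ prior × likelihood:
  Condition Alpha: 0.1 × 0.17 × 0.11 = 0.00187
  Condition Epsilon: 0.11 × 0.14 × 0.095 = 0.001463
  Condition Zeta: 0.15 × 0.271 × 0.025 = 0.00101625
  Condition Gamma: 0.28 × 0.104 × 0.044 = 0.00128128
  Condition Delta: 0.31 × 0.1125 × 0.156 = 0.0054405
  Condition Beta: 0.05 × 0.15 × 0.068 = 0.00051
Sum = 0.01158103.
Largest term belongs to Condition Delta, so Condition Delta is most probable.

Condition Delta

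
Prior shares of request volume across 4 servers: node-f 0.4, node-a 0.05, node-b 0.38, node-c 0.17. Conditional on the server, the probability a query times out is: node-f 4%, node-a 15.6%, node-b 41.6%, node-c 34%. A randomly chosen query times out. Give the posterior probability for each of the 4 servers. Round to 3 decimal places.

Compute prior × likelihood for every hypothesis:
  node-f: 0.4 × 0.04 = 0.016
  node-a: 0.05 × 0.156 = 0.0078
  node-b: 0.38 × 0.416 = 0.15808
  node-c: 0.17 × 0.34 = 0.0578
Total = 0.23968.
P(node-f | timeout) = 0.016/0.23968 ≈ 0.067
P(node-a | timeout) = 0.0078/0.23968 ≈ 0.033
P(node-b | timeout) = 0.15808/0.23968 ≈ 0.660
P(node-c | timeout) = 0.0578/0.23968 ≈ 0.241

node-f 0.067, node-a 0.033, node-b 0.660, node-c 0.241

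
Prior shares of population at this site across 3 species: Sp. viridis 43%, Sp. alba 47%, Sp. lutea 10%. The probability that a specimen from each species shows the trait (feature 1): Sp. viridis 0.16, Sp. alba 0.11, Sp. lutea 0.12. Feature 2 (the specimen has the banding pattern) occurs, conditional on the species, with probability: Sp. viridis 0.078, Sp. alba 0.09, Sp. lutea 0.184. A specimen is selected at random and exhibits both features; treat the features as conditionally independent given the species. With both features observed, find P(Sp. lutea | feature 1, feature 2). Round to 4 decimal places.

Unnormalized posteriors (prior × likelihood):
  Sp. viridis: 0.43 × 0.16 × 0.078 = 0.0053664
  Sp. alba: 0.47 × 0.11 × 0.09 = 0.004653
  Sp. lutea: 0.1 × 0.12 × 0.184 = 0.002208
Total = 0.0122274.
P(Sp. lutea | evidence) = 0.002208 / 0.0122274 ≈ 0.1806.

0.1806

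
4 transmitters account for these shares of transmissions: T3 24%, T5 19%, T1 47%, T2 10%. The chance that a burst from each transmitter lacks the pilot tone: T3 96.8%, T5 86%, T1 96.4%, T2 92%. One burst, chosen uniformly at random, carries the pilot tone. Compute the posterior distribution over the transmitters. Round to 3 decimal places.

T3 0.130, T5 0.449, T1 0.286, T2 0.135

Taking complements, P(pilot | each) = T3 0.032, T5 0.14, T1 0.036, T2 0.08.
Prior × likelihood for each hypothesis:
  T3: 0.24 × 0.032 = 0.00768
  T5: 0.19 × 0.14 = 0.0266
  T1: 0.47 × 0.036 = 0.01692
  T2: 0.1 × 0.08 = 0.008
Total = 0.0592.
P(T3 | pilot) = 0.00768/0.0592 ≈ 0.130
P(T5 | pilot) = 0.0266/0.0592 ≈ 0.449
P(T1 | pilot) = 0.01692/0.0592 ≈ 0.286
P(T2 | pilot) = 0.008/0.0592 ≈ 0.135
(Check: 0.130+0.449+0.286+0.135 = 1.000.)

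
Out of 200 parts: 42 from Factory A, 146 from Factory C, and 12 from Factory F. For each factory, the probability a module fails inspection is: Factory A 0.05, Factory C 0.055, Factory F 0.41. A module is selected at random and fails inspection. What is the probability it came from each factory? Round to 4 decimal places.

Prior × likelihood for each hypothesis:
  Factory A: 0.21 × 0.05 = 0.0105
  Factory C: 0.73 × 0.055 = 0.04015
  Factory F: 0.06 × 0.41 = 0.0246
Normalizing constant = 0.07525.
P(Factory A | nonconforming) = 0.0105/0.07525 ≈ 0.1395
P(Factory C | nonconforming) = 0.04015/0.07525 ≈ 0.5336
P(Factory F | nonconforming) = 0.0246/0.07525 ≈ 0.3269

Factory A 0.1395, Factory C 0.5336, Factory F 0.3269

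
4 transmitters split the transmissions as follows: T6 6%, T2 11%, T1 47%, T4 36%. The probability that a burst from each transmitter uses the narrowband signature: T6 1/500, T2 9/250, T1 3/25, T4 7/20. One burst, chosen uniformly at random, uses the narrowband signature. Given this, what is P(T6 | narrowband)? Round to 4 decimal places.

Compute prior × likelihood for every hypothesis:
  T6: 0.06 × 0.002 = 0.00012
  T2: 0.11 × 0.036 = 0.00396
  T1: 0.47 × 0.12 = 0.0564
  T4: 0.36 × 0.35 = 0.126
Total = 0.18648.
P(T6 | evidence) = 0.00012 / 0.18648 ≈ 0.0006.

0.0006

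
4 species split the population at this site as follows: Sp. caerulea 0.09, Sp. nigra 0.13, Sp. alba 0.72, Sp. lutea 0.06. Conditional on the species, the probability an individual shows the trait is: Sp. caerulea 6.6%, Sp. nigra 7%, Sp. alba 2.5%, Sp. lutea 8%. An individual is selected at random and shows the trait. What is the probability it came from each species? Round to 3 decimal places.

Sp. caerulea 0.157, Sp. nigra 0.240, Sp. alba 0.476, Sp. lutea 0.127

Prior × likelihood for each hypothesis:
  Sp. caerulea: 0.09 × 0.066 = 0.00594
  Sp. nigra: 0.13 × 0.07 = 0.0091
  Sp. alba: 0.72 × 0.025 = 0.018
  Sp. lutea: 0.06 × 0.08 = 0.0048
Total = 0.03784.
P(Sp. caerulea | trait) = 0.00594/0.03784 ≈ 0.157
P(Sp. nigra | trait) = 0.0091/0.03784 ≈ 0.240
P(Sp. alba | trait) = 0.018/0.03784 ≈ 0.476
P(Sp. lutea | trait) = 0.0048/0.03784 ≈ 0.127
(Check: 0.157+0.240+0.476+0.127 = 1.000.)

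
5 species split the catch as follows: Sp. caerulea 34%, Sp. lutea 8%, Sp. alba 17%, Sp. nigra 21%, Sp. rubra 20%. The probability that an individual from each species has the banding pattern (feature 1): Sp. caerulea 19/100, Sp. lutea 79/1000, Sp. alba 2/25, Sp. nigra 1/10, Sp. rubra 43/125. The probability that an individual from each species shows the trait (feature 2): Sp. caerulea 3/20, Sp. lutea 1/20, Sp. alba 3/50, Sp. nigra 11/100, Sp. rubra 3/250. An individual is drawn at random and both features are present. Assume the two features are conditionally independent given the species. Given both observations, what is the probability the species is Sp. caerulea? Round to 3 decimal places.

Unnormalized posteriors (prior × likelihood):
  Sp. caerulea: 0.34 × 0.19 × 0.15 = 0.00969
  Sp. lutea: 0.08 × 0.079 × 0.05 = 0.000316
  Sp. alba: 0.17 × 0.08 × 0.06 = 0.000816
  Sp. nigra: 0.21 × 0.1 × 0.11 = 0.00231
  Sp. rubra: 0.2 × 0.344 × 0.012 = 0.0008256
Normalizing constant = 0.0139576.
P(Sp. caerulea | evidence) = 0.00969 / 0.0139576 ≈ 0.694.

0.694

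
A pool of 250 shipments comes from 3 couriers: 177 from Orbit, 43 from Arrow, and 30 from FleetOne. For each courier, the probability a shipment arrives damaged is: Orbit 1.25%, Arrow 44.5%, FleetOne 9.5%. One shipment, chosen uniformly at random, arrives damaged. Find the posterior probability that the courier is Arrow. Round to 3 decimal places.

Unnormalized posteriors (prior × likelihood):
  Orbit: 0.708 × 0.0125 = 0.00885
  Arrow: 0.172 × 0.445 = 0.07654
  FleetOne: 0.12 × 0.095 = 0.0114
Normalizing constant = 0.09679.
P(Arrow | evidence) = 0.07654 / 0.09679 ≈ 0.791.

0.791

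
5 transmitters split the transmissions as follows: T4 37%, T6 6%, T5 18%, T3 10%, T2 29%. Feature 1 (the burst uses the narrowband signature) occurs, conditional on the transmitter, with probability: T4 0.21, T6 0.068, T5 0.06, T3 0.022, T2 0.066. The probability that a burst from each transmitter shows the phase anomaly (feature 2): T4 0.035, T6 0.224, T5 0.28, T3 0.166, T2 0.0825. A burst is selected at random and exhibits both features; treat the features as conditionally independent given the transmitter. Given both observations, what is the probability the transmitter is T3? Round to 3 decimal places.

0.042

By Bayes' rule, posterior ∝ prior × likelihood:
  T4: 0.37 × 0.21 × 0.035 = 0.0027195
  T6: 0.06 × 0.068 × 0.224 = 0.00091392
  T5: 0.18 × 0.06 × 0.28 = 0.003024
  T3: 0.1 × 0.022 × 0.166 = 0.0003652
  T2: 0.29 × 0.066 × 0.0825 = 0.00157905
Sum = 0.00860167.
P(T3 | evidence) = 0.0003652 / 0.00860167 ≈ 0.042.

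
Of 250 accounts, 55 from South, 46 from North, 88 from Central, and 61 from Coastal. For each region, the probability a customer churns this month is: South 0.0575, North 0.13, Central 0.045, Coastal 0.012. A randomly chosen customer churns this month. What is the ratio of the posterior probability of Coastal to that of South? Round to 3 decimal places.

Prior × likelihood for each hypothesis:
  South: 0.22 × 0.0575 = 0.01265
  North: 0.184 × 0.13 = 0.02392
  Central: 0.352 × 0.045 = 0.01584
  Coastal: 0.244 × 0.012 = 0.002928
Normalizing constant = 0.055338.
The ratio is 0.002928 / 0.01265 (the normalizer cancels) = 0.231.

0.231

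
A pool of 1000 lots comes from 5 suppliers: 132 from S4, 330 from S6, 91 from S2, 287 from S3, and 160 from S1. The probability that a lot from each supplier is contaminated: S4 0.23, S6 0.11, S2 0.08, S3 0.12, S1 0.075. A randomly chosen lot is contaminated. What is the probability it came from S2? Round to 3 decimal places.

Prior × likelihood for each hypothesis:
  S4: 0.132 × 0.23 = 0.03036
  S6: 0.33 × 0.11 = 0.0363
  S2: 0.091 × 0.08 = 0.00728
  S3: 0.287 × 0.12 = 0.03444
  S1: 0.16 × 0.075 = 0.012
Normalizing constant = 0.12038.
P(S2 | evidence) = 0.00728 / 0.12038 ≈ 0.060.

0.060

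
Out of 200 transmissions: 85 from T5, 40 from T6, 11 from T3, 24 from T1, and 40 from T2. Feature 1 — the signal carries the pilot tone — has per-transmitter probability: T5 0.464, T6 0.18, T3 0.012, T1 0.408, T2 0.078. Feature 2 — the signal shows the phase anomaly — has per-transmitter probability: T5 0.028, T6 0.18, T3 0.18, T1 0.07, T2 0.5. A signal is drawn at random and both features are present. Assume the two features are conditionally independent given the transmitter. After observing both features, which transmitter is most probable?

Prior × likelihood for each hypothesis:
  T5: 0.425 × 0.464 × 0.028 = 0.0055216
  T6: 0.2 × 0.18 × 0.18 = 0.00648
  T3: 0.055 × 0.012 × 0.18 = 0.0001188
  T1: 0.12 × 0.408 × 0.07 = 0.0034272
  T2: 0.2 × 0.078 × 0.5 = 0.0078
Normalizing constant = 0.0233476.
Largest term belongs to T2, so T2 is most probable.

T2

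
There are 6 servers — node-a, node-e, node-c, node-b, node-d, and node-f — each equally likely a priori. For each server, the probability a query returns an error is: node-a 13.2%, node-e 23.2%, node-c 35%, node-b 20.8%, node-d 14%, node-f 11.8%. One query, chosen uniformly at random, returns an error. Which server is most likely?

With a uniform prior (1/6 each), posterior ∝ likelihood:
  node-a: 0.132
  node-e: 0.232
  node-c: 0.35
  node-b: 0.208
  node-d: 0.14
  node-f: 0.118
Normalizing constant = 1.18.
Largest term belongs to node-c, so node-c is most probable.

node-c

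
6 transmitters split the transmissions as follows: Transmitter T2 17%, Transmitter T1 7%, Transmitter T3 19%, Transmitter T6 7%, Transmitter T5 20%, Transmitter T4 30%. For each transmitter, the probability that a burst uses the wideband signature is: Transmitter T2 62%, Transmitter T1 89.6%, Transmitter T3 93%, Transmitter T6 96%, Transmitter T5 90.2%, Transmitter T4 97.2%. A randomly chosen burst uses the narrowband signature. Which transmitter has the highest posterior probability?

Taking complements, P(narrowband | each) = Transmitter T2 0.38, Transmitter T1 0.104, Transmitter T3 0.07, Transmitter T6 0.04, Transmitter T5 0.098, Transmitter T4 0.028.
Compute prior × likelihood for every hypothesis:
  Transmitter T2: 0.17 × 0.38 = 0.0646
  Transmitter T1: 0.07 × 0.104 = 0.00728
  Transmitter T3: 0.19 × 0.07 = 0.0133
  Transmitter T6: 0.07 × 0.04 = 0.0028
  Transmitter T5: 0.2 × 0.098 = 0.0196
  Transmitter T4: 0.3 × 0.028 = 0.0084
Normalizing constant = 0.11598.
Largest term belongs to Transmitter T2, so Transmitter T2 is most probable.

Transmitter T2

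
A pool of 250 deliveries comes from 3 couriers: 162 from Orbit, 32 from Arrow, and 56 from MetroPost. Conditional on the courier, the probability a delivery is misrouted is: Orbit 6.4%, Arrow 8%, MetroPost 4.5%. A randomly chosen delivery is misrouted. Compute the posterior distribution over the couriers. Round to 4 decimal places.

Orbit 0.6712, Arrow 0.1657, MetroPost 0.1631

Compute prior × likelihood for every hypothesis:
  Orbit: 0.648 × 0.064 = 0.041472
  Arrow: 0.128 × 0.08 = 0.01024
  MetroPost: 0.224 × 0.045 = 0.01008
Total = 0.061792.
P(Orbit | misrouted) = 0.041472/0.061792 ≈ 0.6712
P(Arrow | misrouted) = 0.01024/0.061792 ≈ 0.1657
P(MetroPost | misrouted) = 0.01008/0.061792 ≈ 0.1631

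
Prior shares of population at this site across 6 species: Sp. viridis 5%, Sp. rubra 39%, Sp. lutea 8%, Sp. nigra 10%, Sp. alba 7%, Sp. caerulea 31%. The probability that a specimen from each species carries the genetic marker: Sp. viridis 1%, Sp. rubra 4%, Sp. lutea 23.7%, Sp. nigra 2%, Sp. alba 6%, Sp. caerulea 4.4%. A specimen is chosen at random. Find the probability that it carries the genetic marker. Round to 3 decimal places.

0.055

By Bayes' rule, posterior ∝ prior × likelihood:
  Sp. viridis: 0.05 × 0.01 = 0.0005
  Sp. rubra: 0.39 × 0.04 = 0.0156
  Sp. lutea: 0.08 × 0.237 = 0.01896
  Sp. nigra: 0.1 × 0.02 = 0.002
  Sp. alba: 0.07 × 0.06 = 0.0042
  Sp. caerulea: 0.31 × 0.044 = 0.01364
P(marker) = 0.0005 + 0.0156 + 0.01896 + 0.002 + 0.0042 + 0.01364 = 0.0549 → 0.055.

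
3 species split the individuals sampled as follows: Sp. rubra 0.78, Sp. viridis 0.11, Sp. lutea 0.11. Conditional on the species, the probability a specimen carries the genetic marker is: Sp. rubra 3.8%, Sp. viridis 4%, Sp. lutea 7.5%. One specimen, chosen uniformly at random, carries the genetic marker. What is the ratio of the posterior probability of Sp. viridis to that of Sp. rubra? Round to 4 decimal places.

By Bayes' rule, posterior ∝ prior × likelihood:
  Sp. rubra: 0.78 × 0.038 = 0.02964
  Sp. viridis: 0.11 × 0.04 = 0.0044
  Sp. lutea: 0.11 × 0.075 = 0.00825
Sum = 0.04229.
The ratio is 0.0044 / 0.02964 (the normalizer cancels) = 0.1484.

0.1484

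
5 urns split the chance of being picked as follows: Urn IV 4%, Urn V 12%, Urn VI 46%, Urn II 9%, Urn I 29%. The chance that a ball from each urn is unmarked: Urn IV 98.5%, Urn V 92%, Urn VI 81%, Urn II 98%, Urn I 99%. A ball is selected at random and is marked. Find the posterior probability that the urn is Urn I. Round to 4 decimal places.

0.0283

Taking complements, P(marked | each) = Urn IV 0.015, Urn V 0.08, Urn VI 0.19, Urn II 0.02, Urn I 0.01.
Prior × likelihood for each hypothesis:
  Urn IV: 0.04 × 0.015 = 0.0006
  Urn V: 0.12 × 0.08 = 0.0096
  Urn VI: 0.46 × 0.19 = 0.0874
  Urn II: 0.09 × 0.02 = 0.0018
  Urn I: 0.29 × 0.01 = 0.0029
Sum = 0.1023.
P(Urn I | evidence) = 0.0029 / 0.1023 ≈ 0.0283.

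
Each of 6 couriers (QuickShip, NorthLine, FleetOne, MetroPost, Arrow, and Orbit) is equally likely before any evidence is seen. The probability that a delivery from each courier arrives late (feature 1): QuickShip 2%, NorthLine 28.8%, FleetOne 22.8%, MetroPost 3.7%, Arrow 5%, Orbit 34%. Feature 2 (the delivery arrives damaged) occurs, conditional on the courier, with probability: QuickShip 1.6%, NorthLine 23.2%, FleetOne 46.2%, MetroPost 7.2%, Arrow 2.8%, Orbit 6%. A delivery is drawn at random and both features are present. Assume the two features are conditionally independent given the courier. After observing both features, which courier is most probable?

FleetOne

Since the prior is uniform, the posterior is proportional to the likelihood:
  QuickShip: 0.02 × 0.016 = 0.00032
  NorthLine: 0.288 × 0.232 = 0.066816
  FleetOne: 0.228 × 0.462 = 0.105336
  MetroPost: 0.037 × 0.072 = 0.002664
  Arrow: 0.05 × 0.028 = 0.0014
  Orbit: 0.34 × 0.06 = 0.0204
Normalizing constant = 0.196936.
Largest term belongs to FleetOne, so FleetOne is most probable.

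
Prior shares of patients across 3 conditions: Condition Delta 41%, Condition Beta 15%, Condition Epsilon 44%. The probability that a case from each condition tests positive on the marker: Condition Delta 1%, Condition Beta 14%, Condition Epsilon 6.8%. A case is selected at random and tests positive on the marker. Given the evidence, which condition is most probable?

Prior × likelihood for each hypothesis:
  Condition Delta: 0.41 × 0.01 = 0.0041
  Condition Beta: 0.15 × 0.14 = 0.021
  Condition Epsilon: 0.44 × 0.068 = 0.02992
Sum = 0.05502.
Largest term belongs to Condition Epsilon, so Condition Epsilon is most probable.

Condition Epsilon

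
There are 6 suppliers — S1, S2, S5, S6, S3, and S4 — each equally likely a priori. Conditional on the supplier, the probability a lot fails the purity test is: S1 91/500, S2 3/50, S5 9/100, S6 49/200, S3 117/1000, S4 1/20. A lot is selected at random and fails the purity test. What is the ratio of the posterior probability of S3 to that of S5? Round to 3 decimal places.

1.300

With a uniform prior (1/6 each), posterior ∝ likelihood:
  S1: 0.182
  S2: 0.06
  S5: 0.09
  S6: 0.245
  S3: 0.117
  S4: 0.05
Sum = 0.744.
The ratio is 0.117 / 0.09 (the normalizer cancels) = 1.300.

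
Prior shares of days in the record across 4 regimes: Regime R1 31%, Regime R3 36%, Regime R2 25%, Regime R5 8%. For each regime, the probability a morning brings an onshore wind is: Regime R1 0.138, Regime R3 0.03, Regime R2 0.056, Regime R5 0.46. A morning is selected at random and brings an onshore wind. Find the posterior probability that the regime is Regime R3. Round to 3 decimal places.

0.103

Compute prior × likelihood for every hypothesis:
  Regime R1: 0.31 × 0.138 = 0.04278
  Regime R3: 0.36 × 0.03 = 0.0108
  Regime R2: 0.25 × 0.056 = 0.014
  Regime R5: 0.08 × 0.46 = 0.0368
Total = 0.10438.
P(Regime R3 | evidence) = 0.0108 / 0.10438 ≈ 0.103.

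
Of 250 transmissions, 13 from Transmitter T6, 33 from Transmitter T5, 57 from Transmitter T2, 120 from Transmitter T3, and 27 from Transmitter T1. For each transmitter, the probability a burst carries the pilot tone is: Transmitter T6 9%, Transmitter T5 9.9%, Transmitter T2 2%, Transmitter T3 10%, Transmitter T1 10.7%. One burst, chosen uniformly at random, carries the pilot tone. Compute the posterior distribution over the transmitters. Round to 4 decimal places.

Transmitter T6 0.0572, Transmitter T5 0.1596, Transmitter T2 0.0557, Transmitter T3 0.5863, Transmitter T1 0.1412

Prior × likelihood for each hypothesis:
  Transmitter T6: 0.052 × 0.09 = 0.00468
  Transmitter T5: 0.132 × 0.099 = 0.013068
  Transmitter T2: 0.228 × 0.02 = 0.00456
  Transmitter T3: 0.48 × 0.1 = 0.048
  Transmitter T1: 0.108 × 0.107 = 0.011556
Total = 0.081864.
P(Transmitter T6 | pilot) = 0.00468/0.081864 ≈ 0.0572
P(Transmitter T5 | pilot) = 0.013068/0.081864 ≈ 0.1596
P(Transmitter T2 | pilot) = 0.00456/0.081864 ≈ 0.0557
P(Transmitter T3 | pilot) = 0.048/0.081864 ≈ 0.5863
P(Transmitter T1 | pilot) = 0.011556/0.081864 ≈ 0.1412
(Check: 0.0572+0.1596+0.0557+0.5863+0.1412 = 1.0000.)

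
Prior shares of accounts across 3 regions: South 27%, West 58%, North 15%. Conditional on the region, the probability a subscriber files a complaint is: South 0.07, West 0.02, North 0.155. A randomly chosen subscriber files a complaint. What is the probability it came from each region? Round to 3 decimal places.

Compute prior × likelihood for every hypothesis:
  South: 0.27 × 0.07 = 0.0189
  West: 0.58 × 0.02 = 0.0116
  North: 0.15 × 0.155 = 0.02325
Sum = 0.05375.
P(South | complaint) = 0.0189/0.05375 ≈ 0.352
P(West | complaint) = 0.0116/0.05375 ≈ 0.216
P(North | complaint) = 0.02325/0.05375 ≈ 0.433

South 0.352, West 0.216, North 0.433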